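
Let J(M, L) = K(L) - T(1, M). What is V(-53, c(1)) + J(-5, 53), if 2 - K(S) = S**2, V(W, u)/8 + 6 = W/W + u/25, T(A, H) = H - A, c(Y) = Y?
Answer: -71017/25 ≈ -2840.7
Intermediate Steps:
V(W, u) = -40 + 8*u/25 (V(W, u) = -48 + 8*(W/W + u/25) = -48 + 8*(1 + u*(1/25)) = -48 + 8*(1 + u/25) = -48 + (8 + 8*u/25) = -40 + 8*u/25)
K(S) = 2 - S**2
J(M, L) = 3 - M - L**2 (J(M, L) = (2 - L**2) - (M - 1*1) = (2 - L**2) - (M - 1) = (2 - L**2) - (-1 + M) = (2 - L**2) + (1 - M) = 3 - M - L**2)
V(-53, c(1)) + J(-5, 53) = (-40 + (8/25)*1) + (3 - 1*(-5) - 1*53**2) = (-40 + 8/25) + (3 + 5 - 1*2809) = -992/25 + (3 + 5 - 2809) = -992/25 - 2801 = -71017/25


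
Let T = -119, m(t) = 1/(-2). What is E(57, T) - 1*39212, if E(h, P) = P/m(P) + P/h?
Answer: -2221637/57 ≈ -38976.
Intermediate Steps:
m(t) = -½
E(h, P) = -2*P + P/h (E(h, P) = P/(-½) + P/h = P*(-2) + P/h = -2*P + P/h)
E(57, T) - 1*39212 = (-2*(-119) - 119/57) - 1*39212 = (238 - 119*1/57) - 39212 = (238 - 119/57) - 39212 = 13447/57 - 39212 = -2221637/57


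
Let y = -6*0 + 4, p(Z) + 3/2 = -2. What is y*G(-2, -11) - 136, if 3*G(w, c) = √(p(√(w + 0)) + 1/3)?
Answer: -136 + 2*I*√114/9 ≈ -136.0 + 2.3727*I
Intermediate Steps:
p(Z) = -7/2 (p(Z) = -3/2 - 2 = -7/2)
G(w, c) = I*√114/18 (G(w, c) = √(-7/2 + 1/3)/3 = √(-7/2 + ⅓)/3 = √(-19/6)/3 = (I*√114/6)/3 = I*√114/18)
y = 4 (y = 0 + 4 = 4)
y*G(-2, -11) - 136 = 4*(I*√114/18) - 136 = 2*I*√114/9 - 136 = -136 + 2*I*√114/9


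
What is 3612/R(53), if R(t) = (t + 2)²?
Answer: 3612/3025 ≈ 1.1940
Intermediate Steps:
R(t) = (2 + t)²
3612/R(53) = 3612/((2 + 53)²) = 3612/(55²) = 3612/3025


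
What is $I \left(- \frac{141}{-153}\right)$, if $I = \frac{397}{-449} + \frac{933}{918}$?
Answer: $\frac{853379}{7007094} \approx 0.12179$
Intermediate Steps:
$I = \frac{18157}{137394}$ ($I = 397 \left(- \frac{1}{449}\right) + 933 \cdot \frac{1}{918} = - \frac{397}{449} + \frac{311}{306} = \frac{18157}{137394} \approx 0.13215$)
$I \left(- \frac{141}{-153}\right) = \frac{18157 \left(- \frac{141}{-153}\right)}{137394} = \frac{18157 \left(\left(-141\right) \left(- \frac{1}{153}\right)\right)}{137394} = \frac{18157}{137394} \cdot \frac{47}{51} = \frac{853379}{7007094}$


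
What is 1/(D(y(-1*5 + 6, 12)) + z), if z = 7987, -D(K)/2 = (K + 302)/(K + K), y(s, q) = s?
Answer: 1/7684 ≈ 0.00013014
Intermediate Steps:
D(K) = -(302 + K)/K (D(K) = -2*(K + 302)/(K + K) = -2*(302 + K)/(2*K) = -2*(302 + K)*1/(2*K) = -(302 + K)/K)
1/(D(y(-1*5 + 6, 12)) + z) = 1/((-302 - (-1*5 + 6))/(-1*5 + 6) + 7987) = 1/((-302 - (-5 + 6))/(-5 + 6) + 7987) = 1/((-302 - 1*1)/1 + 7987) = 1/(1*(-302 - 1) + 7987) = 1/(1*(-303) + 7987) = 1/(-303 + 7987) = 1/7684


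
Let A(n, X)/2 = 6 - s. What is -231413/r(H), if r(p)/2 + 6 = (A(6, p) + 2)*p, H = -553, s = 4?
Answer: 231413/6648 ≈ 34.809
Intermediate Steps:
A(n, X) = 4 (A(n, X) = 2*(6 - 1*4) = 2*(6 - 4) = 2*2 = 4)
r(p) = -12 + 12*p (r(p) = -12 + 2*((4 + 2)*p) = -12 + 2*(6*p) = -12 + 12*p)
-231413/r(H) = -231413/(-12 + 12*(-553)) = -231413/(-12 - 6636) = -231413/(-6648) = -231413*(-1/6648) = 231413/6648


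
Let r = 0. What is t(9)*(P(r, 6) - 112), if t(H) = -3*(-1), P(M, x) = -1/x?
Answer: -673/2 ≈ -336.50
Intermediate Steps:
t(H) = 3
t(9)*(P(r, 6) - 112) = 3*(-1/6 - 112) = 3*(-1*⅙ - 112) = 3*(-⅙ - 112) = 3*(-673/6) = -673/2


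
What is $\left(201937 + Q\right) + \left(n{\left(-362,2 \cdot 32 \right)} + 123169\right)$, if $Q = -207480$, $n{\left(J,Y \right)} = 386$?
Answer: $118012$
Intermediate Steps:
$\left(201937 + Q\right) + \left(n{\left(-362,2 \cdot 32 \right)} + 123169\right) = \left(201937 - 207480\right) + \left(386 + 123169\right) = -5543 + 123555 = 118012$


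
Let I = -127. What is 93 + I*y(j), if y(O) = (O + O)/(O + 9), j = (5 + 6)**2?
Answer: -9322/65 ≈ -143.42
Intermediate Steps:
j = 121 (j = 11**2 = 121)
y(O) = 2*O/(9 + O) (y(O) = (2*O)/(9 + O) = 2*O/(9 + O))
93 + I*y(j) = 93 - 254*121/(9 + 121) = 93 - 254*121/130 = 93 - 127*121/65 = 93 - 15367/65 = -9322/65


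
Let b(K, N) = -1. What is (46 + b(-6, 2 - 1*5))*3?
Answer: 135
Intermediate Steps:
(46 + b(-6, 2 - 1*5))*3 = (46 - 1)*3 = 45*3 = 135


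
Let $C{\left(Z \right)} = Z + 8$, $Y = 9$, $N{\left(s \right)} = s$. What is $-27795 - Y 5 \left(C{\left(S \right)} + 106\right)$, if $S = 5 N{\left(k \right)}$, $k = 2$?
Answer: $-33375$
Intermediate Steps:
$S = 10$ ($S = 5 \cdot 2 = 10$)
$C{\left(Z \right)} = 8 + Z$
$-27795 - Y 5 \left(C{\left(S \right)} + 106\right) = -27795 - 9 \cdot 5 \left(\left(8 + 10\right) + 106\right) = -27795 - 45 \left(18 + 106\right) = -27795 - 45 \cdot 124 = -27795 - 5580 = -33375$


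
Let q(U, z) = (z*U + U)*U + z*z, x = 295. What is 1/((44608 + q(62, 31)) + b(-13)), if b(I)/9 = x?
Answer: 1/171232 ≈ 5.8400e-6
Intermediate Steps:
q(U, z) = z**2 + U*(U + U*z) (q(U, z) = (U*z + U)*U + z**2 = (U + U*z)*U + z**2 = U*(U + U*z) + z**2 = z**2 + U*(U + U*z))
b(I) = 2655 (b(I) = 9*295 = 2655)
1/((44608 + q(62, 31)) + b(-13)) = 1/((44608 + (62**2 + 31**2 + 31*62**2)) + 2655) = 1/((44608 + (3844 + 961 + 31*3844)) + 2655) = 1/((44608 + (3844 + 961 + 119164)) + 2655) = 1/((44608 + 123969) + 2655) = 1/(168577 + 2655) = 1/171232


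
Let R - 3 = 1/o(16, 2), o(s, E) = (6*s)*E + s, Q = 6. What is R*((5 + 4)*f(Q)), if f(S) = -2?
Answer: -5625/104 ≈ -54.087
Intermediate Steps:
o(s, E) = s + 6*E*s (o(s, E) = 6*E*s + s = s + 6*E*s)
R = 625/208 (R = 3 + 1/(16*(1 + 6*2)) = 3 + 1/(16*(1 + 12)) = 3 + 1/(16*13) = 3 + 1/208 = 625/208 ≈ 3.0048)
R*((5 + 4)*f(Q)) = 625*((5 + 4)*(-2))/208 = 625*(9*(-2))/208 = (625/208)*(-18) = -5625/104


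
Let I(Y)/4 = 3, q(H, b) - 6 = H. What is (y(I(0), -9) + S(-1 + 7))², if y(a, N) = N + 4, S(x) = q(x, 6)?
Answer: 49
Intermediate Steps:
q(H, b) = 6 + H
I(Y) = 12 (I(Y) = 4*3 = 12)
S(x) = 6 + x
y(a, N) = 4 + N
(y(I(0), -9) + S(-1 + 7))² = ((4 - 9) + (6 + (-1 + 7)))² = (-5 + (6 + 6))² = (-5 + 12)² = 7² = 49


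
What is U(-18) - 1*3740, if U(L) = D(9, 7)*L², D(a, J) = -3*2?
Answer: -5684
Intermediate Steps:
D(a, J) = -6
U(L) = -6*L²
U(-18) - 1*3740 = -6*(-18)² - 1*3740 = -6*324 - 3740 = -1944 - 3740 = -5684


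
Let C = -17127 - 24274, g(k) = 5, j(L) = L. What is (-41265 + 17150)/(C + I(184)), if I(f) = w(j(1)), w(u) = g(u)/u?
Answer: 24115/41396 ≈ 0.58254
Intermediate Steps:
C = -41401
w(u) = 5/u
I(f) = 5 (I(f) = 5/1 = 5*1 = 5)
(-41265 + 17150)/(C + I(184)) = (-41265 + 17150)/(-41401 + 5) = -24115/(-41396) = -24115*(-1/41396) = 24115/41396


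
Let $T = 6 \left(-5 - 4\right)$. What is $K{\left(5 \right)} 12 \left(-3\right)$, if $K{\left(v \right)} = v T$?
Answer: $9720$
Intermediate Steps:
$T = -54$ ($T = 6 \left(-9\right) = -54$)
$K{\left(v \right)} = - 54 v$ ($K{\left(v \right)} = v \left(-54\right) = - 54 v$)
$K{\left(5 \right)} 12 \left(-3\right) = \left(-54\right) 5 \cdot 12 \left(-3\right) = \left(-270\right) 12 \left(-3\right) = \left(-3240\right) \left(-3\right) = 9720$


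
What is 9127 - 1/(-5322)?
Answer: 48573895/5322 ≈ 9127.0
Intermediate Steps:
9127 - 1/(-5322) = 9127 - 1*(-1/5322) = 9127 + 1/5322 = 48573895/5322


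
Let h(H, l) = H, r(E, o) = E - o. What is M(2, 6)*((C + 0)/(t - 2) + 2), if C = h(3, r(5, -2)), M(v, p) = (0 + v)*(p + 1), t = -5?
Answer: 22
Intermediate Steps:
M(v, p) = v*(1 + p)
C = 3
M(2, 6)*((C + 0)/(t - 2) + 2) = (2*(1 + 6))*((3 + 0)/(-5 - 2) + 2) = (2*7)*(3/(-7) + 2) = 14*(3*(-⅐) + 2) = 14*(-3/7 + 2) = 14*(11/7) = 22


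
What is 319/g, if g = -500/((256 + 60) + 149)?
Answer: -29667/100 ≈ -296.67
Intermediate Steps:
g = -100/93 (g = -500/(316 + 149) = -500/465 = -500*1/465 = -100/93 ≈ -1.0753)
319/g = 319/(-100/93) = 319*(-93/100) = -29667/100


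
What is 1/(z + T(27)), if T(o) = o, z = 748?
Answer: 1/775 ≈ 0.0012903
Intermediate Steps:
1/(z + T(27)) = 1/(748 + 27) = 1/775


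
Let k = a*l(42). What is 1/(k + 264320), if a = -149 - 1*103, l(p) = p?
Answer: 1/253736 ≈ 3.9411e-6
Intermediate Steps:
a = -252 (a = -149 - 103 = -252)
k = -10584 (k = -252*42 = -10584)
1/(k + 264320) = 1/(-10584 + 264320) = 1/253736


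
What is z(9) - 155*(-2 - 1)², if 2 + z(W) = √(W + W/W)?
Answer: -1397 + √10 ≈ -1393.8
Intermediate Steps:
z(W) = -2 + √(1 + W) (z(W) = -2 + √(W + W/W) = -2 + √(W + 1) = -2 + √(1 + W))
z(9) - 155*(-2 - 1)² = (-2 + √(1 + 9)) - 155*(-2 - 1)² = (-2 + √10) - 155*(-3)² = (-2 + √10) - 155*9 = (-2 + √10) - 1395 = -1397 + √10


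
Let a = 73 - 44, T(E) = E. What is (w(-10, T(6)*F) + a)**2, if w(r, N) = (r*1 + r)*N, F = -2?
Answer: 72361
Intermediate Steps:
a = 29
w(r, N) = 2*N*r (w(r, N) = (r + r)*N = (2*r)*N = 2*N*r)
(w(-10, T(6)*F) + a)**2 = (2*(6*(-2))*(-10) + 29)**2 = (2*(-12)*(-10) + 29)**2 = (240 + 29)**2 = 269**2 = 72361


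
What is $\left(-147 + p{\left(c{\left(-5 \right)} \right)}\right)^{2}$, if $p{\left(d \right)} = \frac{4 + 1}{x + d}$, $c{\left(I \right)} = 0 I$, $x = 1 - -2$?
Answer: $\frac{190096}{9} \approx 21122.0$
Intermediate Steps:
$x = 3$ ($x = 1 + 2 = 3$)
$c{\left(I \right)} = 0$
$p{\left(d \right)} = \frac{5}{3 + d}$ ($p{\left(d \right)} = \frac{4 + 1}{3 + d} = \frac{5}{3 + d}$)
$\left(-147 + p{\left(c{\left(-5 \right)} \right)}\right)^{2} = \left(-147 + \frac{5}{3 + 0}\right)^{2} = \left(-147 + \frac{5}{3}\right)^{2} = \left(- \frac{436}{3}\right)^{2} = \frac{190096}{9}$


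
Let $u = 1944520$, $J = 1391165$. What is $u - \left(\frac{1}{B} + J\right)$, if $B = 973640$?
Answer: $\frac{538768562199}{973640} \approx 5.5336 \cdot 10^{5}$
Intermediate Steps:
$u - \left(\frac{1}{B} + J\right) = 1944520 - \left(\frac{1}{973640} + 1391165\right) = 1944520 - \frac{1354493890601}{973640} = \frac{538768562199}{973640}$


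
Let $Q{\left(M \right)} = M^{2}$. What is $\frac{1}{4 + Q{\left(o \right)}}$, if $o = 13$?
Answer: $\frac{1}{173} \approx 0.0057803$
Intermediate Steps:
$\frac{1}{4 + Q{\left(o \right)}} = \frac{1}{4 + 13^{2}} = \frac{1}{4 + 169} = \frac{1}{173}$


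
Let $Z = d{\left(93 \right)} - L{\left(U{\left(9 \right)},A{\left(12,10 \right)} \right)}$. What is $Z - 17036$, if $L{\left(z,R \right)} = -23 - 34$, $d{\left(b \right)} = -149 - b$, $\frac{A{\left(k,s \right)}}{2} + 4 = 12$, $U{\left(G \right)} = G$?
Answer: $-17221$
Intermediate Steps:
$A{\left(k,s \right)} = 16$ ($A{\left(k,s \right)} = -8 + 2 \cdot 12 = -8 + 24 = 16$)
$L{\left(z,R \right)} = -57$ ($L{\left(z,R \right)} = -23 - 34 = -57$)
$Z = -185$ ($Z = \left(-149 - 93\right) - -57 = \left(-149 - 93\right) + 57 = -242 + 57 = -185$)
$Z - 17036 = -185 - 17036 = -17221$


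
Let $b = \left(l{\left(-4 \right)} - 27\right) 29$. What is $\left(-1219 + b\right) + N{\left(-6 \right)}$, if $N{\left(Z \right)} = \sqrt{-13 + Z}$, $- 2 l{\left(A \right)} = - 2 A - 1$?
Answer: $- \frac{4207}{2} + i \sqrt{19} \approx -2103.5 + 4.3589 i$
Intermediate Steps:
$l{\left(A \right)} = \frac{1}{2} + A$ ($l{\left(A \right)} = - \frac{- 2 A - 1}{2} = - \frac{-1 - 2 A}{2} = \frac{1}{2} + A$)
$b = - \frac{1769}{2}$ ($b = \left(\left(\frac{1}{2} - 4\right) - 27\right) 29 = \left(- \frac{7}{2} - 27\right) 29 = \left(- \frac{61}{2}\right) 29 = - \frac{1769}{2} \approx -884.5$)
$\left(-1219 + b\right) + N{\left(-6 \right)} = \left(-1219 - \frac{1769}{2}\right) + \sqrt{-13 - 6} = - \frac{4207}{2} + \sqrt{-19} = - \frac{4207}{2} + i \sqrt{19}$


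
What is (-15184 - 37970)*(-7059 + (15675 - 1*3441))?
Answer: -275071950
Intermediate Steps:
(-15184 - 37970)*(-7059 + (15675 - 1*3441)) = -53154*(-7059 + (15675 - 3441)) = -53154*(-7059 + 12234) = -53154*5175 = -275071950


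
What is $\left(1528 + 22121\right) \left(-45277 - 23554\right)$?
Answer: $-1627784319$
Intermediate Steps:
$\left(1528 + 22121\right) \left(-45277 - 23554\right) = 23649 \left(-68831\right) = -1627784319$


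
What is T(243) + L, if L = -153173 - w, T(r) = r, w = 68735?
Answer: -221665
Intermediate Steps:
L = -221908 (L = -153173 - 1*68735 = -153173 - 68735 = -221908)
T(243) + L = 243 - 221908 = -221665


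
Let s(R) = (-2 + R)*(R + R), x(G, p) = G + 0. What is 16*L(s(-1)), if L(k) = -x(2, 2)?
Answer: -32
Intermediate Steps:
x(G, p) = G
s(R) = 2*R*(-2 + R) (s(R) = (-2 + R)*(2*R) = 2*R*(-2 + R))
L(k) = -2 (L(k) = -1*2 = -2)
16*L(s(-1)) = 16*(-2) = -32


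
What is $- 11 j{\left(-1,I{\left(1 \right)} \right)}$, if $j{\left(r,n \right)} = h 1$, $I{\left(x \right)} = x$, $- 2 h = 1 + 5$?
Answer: $33$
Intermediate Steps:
$h = -3$ ($h = - \frac{1 + 5}{2} = \left(- \frac{1}{2}\right) 6 = -3$)
$j{\left(r,n \right)} = -3$ ($j{\left(r,n \right)} = \left(-3\right) 1 = -3$)
$- 11 j{\left(-1,I{\left(1 \right)} \right)} = \left(-11\right) \left(-3\right) = 33$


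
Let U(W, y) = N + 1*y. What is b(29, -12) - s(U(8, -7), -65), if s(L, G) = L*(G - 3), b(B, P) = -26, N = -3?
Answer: -706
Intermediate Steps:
U(W, y) = -3 + y (U(W, y) = -3 + 1*y = -3 + y)
s(L, G) = L*(-3 + G)
b(29, -12) - s(U(8, -7), -65) = -26 - (-3 - 7)*(-3 - 65) = -26 - (-10)*(-68) = -26 - 1*680 = -26 - 680 = -706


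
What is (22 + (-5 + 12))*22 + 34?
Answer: 672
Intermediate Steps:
(22 + (-5 + 12))*22 + 34 = (22 + 7)*22 + 34 = 29*22 + 34 = 638 + 34 = 672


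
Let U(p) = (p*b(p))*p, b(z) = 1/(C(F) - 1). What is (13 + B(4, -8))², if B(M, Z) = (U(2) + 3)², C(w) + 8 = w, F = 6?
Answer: 20164/81 ≈ 248.94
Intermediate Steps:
C(w) = -8 + w
b(z) = -⅓ (b(z) = 1/((-8 + 6) - 1) = 1/(-2 - 1) = 1/(-3) = -⅓)
U(p) = -p²/3 (U(p) = (p*(-⅓))*p = (-p/3)*p = -p²/3)
B(M, Z) = 25/9 (B(M, Z) = (-⅓*2² + 3)² = (-⅓*4 + 3)² = (-4/3 + 3)² = (5/3)² = 25/9)
(13 + B(4, -8))² = (13 + 25/9)² = (142/9)² = 20164/81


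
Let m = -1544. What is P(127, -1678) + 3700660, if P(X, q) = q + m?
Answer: 3697438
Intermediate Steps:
P(X, q) = -1544 + q (P(X, q) = q - 1544 = -1544 + q)
P(127, -1678) + 3700660 = (-1544 - 1678) + 3700660 = -3222 + 3700660 = 3697438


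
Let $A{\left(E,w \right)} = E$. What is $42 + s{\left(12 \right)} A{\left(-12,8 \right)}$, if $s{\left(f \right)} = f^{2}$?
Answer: $-1686$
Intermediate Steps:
$42 + s{\left(12 \right)} A{\left(-12,8 \right)} = 42 + 12^{2} \left(-12\right) = 42 + 144 \left(-12\right) = 42 - 1728 = -1686$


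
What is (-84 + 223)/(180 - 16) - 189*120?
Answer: -3719381/164 ≈ -22679.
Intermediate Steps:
(-84 + 223)/(180 - 16) - 189*120 = 139/164 - 22680 = -3719381/164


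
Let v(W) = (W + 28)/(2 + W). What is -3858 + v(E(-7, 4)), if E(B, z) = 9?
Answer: -42401/11 ≈ -3854.6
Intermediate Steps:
v(W) = (28 + W)/(2 + W)
-3858 + v(E(-7, 4)) = -3858 + (28 + 9)/(2 + 9) = -3858 + 37/11 = -42401/11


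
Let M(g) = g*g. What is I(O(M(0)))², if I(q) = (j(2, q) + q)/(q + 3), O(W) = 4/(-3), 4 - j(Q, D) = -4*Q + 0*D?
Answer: 1024/25 ≈ 40.960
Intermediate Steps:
M(g) = g²
j(Q, D) = 4 + 4*Q (j(Q, D) = 4 - (-4*Q + 0*D) = 4 - (-4*Q + 0) = 4 - (-4)*Q = 4 + 4*Q)
O(W) = -4/3 (O(W) = 4*(-⅓) = -4/3)
I(q) = (12 + q)/(3 + q) (I(q) = ((4 + 4*2) + q)/(q + 3) = ((4 + 8) + q)/(3 + q) = (12 + q)/(3 + q))
I(O(M(0)))² = ((12 - 4/3)/(3 - 4/3))² = ((32/3)/(5/3))² = ((⅗)*(32/3))² = (32/5)² = 1024/25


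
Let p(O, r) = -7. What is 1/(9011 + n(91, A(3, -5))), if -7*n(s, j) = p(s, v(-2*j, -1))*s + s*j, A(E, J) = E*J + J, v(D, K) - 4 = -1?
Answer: 1/9362 ≈ 0.00010681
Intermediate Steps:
v(D, K) = 3 (v(D, K) = 4 - 1 = 3)
A(E, J) = J + E*J
n(s, j) = s - j*s/7 (n(s, j) = -(-7*s + s*j)/7 = -(-7*s + j*s)/7 = s - j*s/7)
1/(9011 + n(91, A(3, -5))) = 1/(9011 + (1/7)*91*(7 - (-5)*(1 + 3))) = 1/(9011 + (1/7)*91*(7 - (-5)*4)) = 1/(9011 + (1/7)*91*(7 - 1*(-20))) = 1/(9011 + (1/7)*91*(7 + 20)) = 1/(9011 + (1/7)*91*27) = 1/(9011 + 351) = 1/9362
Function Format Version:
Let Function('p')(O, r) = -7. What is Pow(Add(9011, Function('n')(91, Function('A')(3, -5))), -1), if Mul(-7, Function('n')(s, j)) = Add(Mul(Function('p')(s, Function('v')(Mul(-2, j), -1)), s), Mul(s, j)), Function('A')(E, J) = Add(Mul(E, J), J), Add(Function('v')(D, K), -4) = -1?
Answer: Rational(1, 9362) ≈ 0.00010681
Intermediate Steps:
Function('v')(D, K) = 3 (Function('v')(D, K) = Add(4, -1) = 3)
Function('A')(E, J) = Add(J, Mul(E, J))
Function('n')(s, j) = Add(s, Mul(Rational(-1, 7), j, s)) (Function('n')(s, j) = Mul(Rational(-1, 7), Add(Mul(-7, s), Mul(s, j))) = Mul(Rational(-1, 7), Add(Mul(-7, s), Mul(j, s))) = Add(s, Mul(Rational(-1, 7), j, s)))
Pow(Add(9011, Function('n')(91, Function('A')(3, -5))), -1) = Pow(Add(9011, Mul(Rational(1, 7), 91, Add(7, Mul(-1, Mul(-5, Add(1, 3)))))), -1) = Pow(Add(9011, Mul(Rational(1, 7), 91, Add(7, Mul(-1, Mul(-5, 4))))), -1) = Pow(Add(9011, Mul(Rational(1, 7), 91, Add(7, Mul(-1, -20)))), -1) = Pow(Add(9011, Mul(Rational(1, 7), 91, Add(7, 20))), -1) = Pow(Add(9011, Mul(Rational(1, 7), 91, 27)), -1) = Pow(Add(9011, 351), -1) = Pow(9362, -1) = Rational(1, 9362)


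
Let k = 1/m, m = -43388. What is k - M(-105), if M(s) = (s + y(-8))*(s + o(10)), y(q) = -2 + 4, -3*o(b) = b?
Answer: -1452413303/130164 ≈ -11158.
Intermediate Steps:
o(b) = -b/3
y(q) = 2
M(s) = (2 + s)*(-10/3 + s) (M(s) = (s + 2)*(s - ⅓*10) = (2 + s)*(s - 10/3) = (2 + s)*(-10/3 + s))
k = -1/43388 (k = 1/(-43388) = -1/43388 ≈ -2.3048e-5)
k - M(-105) = -1/43388 - (-20/3 + (-105)² - 4/3*(-105)) = -1/43388 - (-20/3 + 11025 + 140) = -1/43388 - 1*33475/3 = -1/43388 - 33475/3 = -1452413303/130164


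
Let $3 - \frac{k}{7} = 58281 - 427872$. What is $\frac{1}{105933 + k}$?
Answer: $\frac{1}{2693091} \approx 3.7132 \cdot 10^{-7}$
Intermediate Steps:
$k = 2587158$ ($k = 21 - 7 \left(58281 - 427872\right) = 21 - -2587137 = 21 + 2587137 = 2587158$)
$\frac{1}{105933 + k} = \frac{1}{105933 + 2587158} = \frac{1}{2693091}$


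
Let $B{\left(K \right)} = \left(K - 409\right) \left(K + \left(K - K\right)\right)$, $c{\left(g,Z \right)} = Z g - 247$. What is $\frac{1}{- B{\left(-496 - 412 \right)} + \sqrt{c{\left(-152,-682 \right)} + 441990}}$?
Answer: $- \frac{1195836}{1430023193489} - \frac{\sqrt{545407}}{1430023193489} \approx -8.3675 \cdot 10^{-7}$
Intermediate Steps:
$c{\left(g,Z \right)} = -247 + Z g$
$B{\left(K \right)} = K \left(-409 + K\right)$ ($B{\left(K \right)} = \left(-409 + K\right) \left(K + 0\right) = \left(-409 + K\right) K = K \left(-409 + K\right)$)
$\frac{1}{- B{\left(-496 - 412 \right)} + \sqrt{c{\left(-152,-682 \right)} + 441990}} = \frac{1}{- \left(-496 - 412\right) \left(-409 - 908\right) + \sqrt{\left(-247 - -103664\right) + 441990}} = \frac{1}{- \left(-496 - 412\right) \left(-409 - 908\right) + \sqrt{\left(-247 + 103664\right) + 441990}} = \frac{1}{- \left(-908\right) \left(-409 - 908\right) + \sqrt{103417 + 441990}} = \frac{1}{- \left(-908\right) \left(-1317\right) + \sqrt{545407}} = \frac{1}{\left(-1\right) 1195836 + \sqrt{545407}} = \frac{1}{-1195836 + \sqrt{545407}}$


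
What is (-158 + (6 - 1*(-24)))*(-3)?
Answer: 384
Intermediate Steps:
(-158 + (6 - 1*(-24)))*(-3) = (-158 + (6 + 24))*(-3) = (-158 + 30)*(-3) = -128*(-3) = 384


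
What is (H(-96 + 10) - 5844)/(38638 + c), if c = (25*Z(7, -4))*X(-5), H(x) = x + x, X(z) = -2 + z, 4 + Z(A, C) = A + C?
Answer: -6016/38813 ≈ -0.15500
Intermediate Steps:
Z(A, C) = -4 + A + C (Z(A, C) = -4 + (A + C) = -4 + A + C)
H(x) = 2*x
c = 175 (c = (25*(-4 + 7 - 4))*(-2 - 5) = (25*(-1))*(-7) = -25*(-7) = 175)
(H(-96 + 10) - 5844)/(38638 + c) = (2*(-96 + 10) - 5844)/(38638 + 175) = (2*(-86) - 5844)/38813 = (-172 - 5844)*(1/38813) = -6016*1/38813 = -6016/38813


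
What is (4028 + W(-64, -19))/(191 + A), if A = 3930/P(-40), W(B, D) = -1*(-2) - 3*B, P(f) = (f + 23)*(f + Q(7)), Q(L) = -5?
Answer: 215322/10003 ≈ 21.526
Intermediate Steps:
P(f) = (-5 + f)*(23 + f) (P(f) = (f + 23)*(f - 5) = (23 + f)*(-5 + f) = (-5 + f)*(23 + f))
W(B, D) = 2 - 3*B
A = 262/51 (A = 3930/(-115 + (-40)² + 18*(-40)) = 3930/(-115 + 1600 - 720) = 3930/765 = 3930*(1/765) = 262/51 ≈ 5.1373)
(4028 + W(-64, -19))/(191 + A) = (4028 + (2 - 3*(-64)))/(191 + 262/51) = (4028 + (2 + 192))/(10003/51) = (4028 + 194)*(51/10003) = 4222*(51/10003) = 215322/10003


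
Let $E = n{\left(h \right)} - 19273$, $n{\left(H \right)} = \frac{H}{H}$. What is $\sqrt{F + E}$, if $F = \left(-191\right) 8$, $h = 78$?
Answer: $40 i \sqrt{13} \approx 144.22 i$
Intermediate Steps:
$n{\left(H \right)} = 1$
$F = -1528$
$E = -19272$ ($E = 1 - 19273 = -19272$)
$\sqrt{F + E} = \sqrt{-1528 - 19272} = \sqrt{-20800} = 40 i \sqrt{13}$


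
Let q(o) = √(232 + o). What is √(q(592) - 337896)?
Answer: √(-337896 + 2*√206) ≈ 581.26*I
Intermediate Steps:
√(q(592) - 337896) = √(√(232 + 592) - 337896) = √(√824 - 337896) = √(2*√206 - 337896) = √(-337896 + 2*√206)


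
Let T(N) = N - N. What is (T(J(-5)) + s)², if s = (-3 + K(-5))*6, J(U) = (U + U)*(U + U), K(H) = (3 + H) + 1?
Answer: 576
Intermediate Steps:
K(H) = 4 + H
J(U) = 4*U² (J(U) = (2*U)*(2*U) = 4*U²)
T(N) = 0
s = -24 (s = (-3 + (4 - 5))*6 = (-3 - 1)*6 = -4*6 = -24)
(T(J(-5)) + s)² = (0 - 24)² = (-24)² = 576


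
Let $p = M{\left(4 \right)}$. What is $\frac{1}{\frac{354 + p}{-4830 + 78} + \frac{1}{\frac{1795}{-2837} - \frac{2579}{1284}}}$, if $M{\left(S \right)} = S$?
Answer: $- \frac{2078223048}{943391395} \approx -2.2029$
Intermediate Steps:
$p = 4$
$\frac{1}{\frac{354 + p}{-4830 + 78} + \frac{1}{\frac{1795}{-2837} - \frac{2579}{1284}}} = \frac{1}{\frac{354 + 4}{-4830 + 78} + \frac{1}{\frac{1795}{-2837} - \frac{2579}{1284}}} = \frac{1}{\frac{358}{-4752} + \frac{1}{1795 \left(- \frac{1}{2837}\right) - \frac{2579}{1284}}} = \frac{1}{358 \left(- \frac{1}{4752}\right) + \frac{1}{- \frac{1795}{2837} - \frac{2579}{1284}}} = \frac{1}{- \frac{179}{2376} + \frac{1}{- \frac{9621403}{3642708}}} = \frac{1}{- \frac{179}{2376} - \frac{3642708}{9621403}} = \frac{1}{- \frac{943391395}{2078223048}} = - \frac{2078223048}{943391395}$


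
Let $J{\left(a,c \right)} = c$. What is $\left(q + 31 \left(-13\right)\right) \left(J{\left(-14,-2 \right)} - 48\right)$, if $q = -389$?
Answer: $39600$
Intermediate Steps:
$\left(q + 31 \left(-13\right)\right) \left(J{\left(-14,-2 \right)} - 48\right) = \left(-389 + 31 \left(-13\right)\right) \left(-2 - 48\right) = \left(-389 - 403\right) \left(-50\right) = \left(-792\right) \left(-50\right) = 39600$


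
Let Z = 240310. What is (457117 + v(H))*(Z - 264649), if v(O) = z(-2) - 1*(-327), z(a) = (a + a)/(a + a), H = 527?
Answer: -11133753855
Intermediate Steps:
z(a) = 1 (z(a) = (2*a)/((2*a)) = (2*a)*(1/(2*a)) = 1)
v(O) = 328 (v(O) = 1 - 1*(-327) = 1 + 327 = 328)
(457117 + v(H))*(Z - 264649) = (457117 + 328)*(240310 - 264649) = 457445*(-24339) = -11133753855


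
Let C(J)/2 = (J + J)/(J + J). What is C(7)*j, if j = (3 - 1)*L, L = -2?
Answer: -8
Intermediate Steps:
C(J) = 2 (C(J) = 2*((J + J)/(J + J)) = 2*((2*J)/((2*J))) = 2*((2*J)*(1/(2*J))) = 2*1 = 2)
j = -4 (j = (3 - 1)*(-2) = 2*(-2) = -4)
C(7)*j = 2*(-4) = -8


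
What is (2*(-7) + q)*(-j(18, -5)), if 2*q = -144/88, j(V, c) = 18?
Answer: 2934/11 ≈ 266.73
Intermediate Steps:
q = -9/11 (q = (-144/88)/2 = (-144*1/88)/2 = (½)*(-18/11) = -9/11 ≈ -0.81818)
(2*(-7) + q)*(-j(18, -5)) = (2*(-7) - 9/11)*(-1*18) = (-14 - 9/11)*(-18) = -163/11*(-18) = 2934/11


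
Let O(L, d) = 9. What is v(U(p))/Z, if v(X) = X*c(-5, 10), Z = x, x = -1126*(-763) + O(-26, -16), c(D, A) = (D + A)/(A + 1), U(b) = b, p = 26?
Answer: 130/9450617 ≈ 1.3756e-5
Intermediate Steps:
c(D, A) = (A + D)/(1 + A)
x = 859147 (x = -1126*(-763) + 9 = 859138 + 9 = 859147)
Z = 859147
v(X) = 5*X/11 (v(X) = X*((10 - 5)/(1 + 10)) = X*(5/11) = 5*X/11)
v(U(p))/Z = ((5/11)*26)/859147 = (130/11)*(1/859147) = 130/9450617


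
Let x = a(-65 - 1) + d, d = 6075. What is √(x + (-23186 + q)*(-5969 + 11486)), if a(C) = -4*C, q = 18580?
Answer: I*√25404963 ≈ 5040.3*I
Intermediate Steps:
x = 6339 (x = -4*(-65 - 1) + 6075 = -4*(-66) + 6075 = 264 + 6075 = 6339)
√(x + (-23186 + q)*(-5969 + 11486)) = √(6339 + (-23186 + 18580)*(-5969 + 11486)) = √(6339 - 4606*5517) = √(6339 - 25411302) = √(-25404963) = I*√25404963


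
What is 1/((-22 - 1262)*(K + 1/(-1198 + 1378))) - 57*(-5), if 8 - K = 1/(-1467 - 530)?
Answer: 87760219260/307930699 ≈ 285.00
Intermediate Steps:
K = 15977/1997 (K = 8 - 1/(-1467 - 530) = 8 - 1/(-1997) = 8 - 1*(-1/1997) = 8 + 1/1997 = 15977/1997 ≈ 8.0005)
1/((-22 - 1262)*(K + 1/(-1198 + 1378))) - 57*(-5) = 1/((-22 - 1262)*(15977/1997 + 1/(-1198 + 1378))) - 57*(-5) = 1/((-1284)*(15977/1997 + 1/180)) + 285 = -1/(1284*(15977/1997 + 1/180)) + 285 = -1/(1284*2877857/359460) + 285 = -1/1284*359460/2877857 + 285 = -29955/307930699 + 285 = 87760219260/307930699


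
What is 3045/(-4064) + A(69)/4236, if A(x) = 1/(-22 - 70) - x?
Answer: -75779711/98986848 ≈ -0.76555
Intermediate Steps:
A(x) = -1/92 - x (A(x) = 1/(-92) - x = -1/92 - x)
3045/(-4064) + A(69)/4236 = 3045/(-4064) + (-1/92 - 1*69)/4236 = 3045*(-1/4064) + (-1/92 - 69)*(1/4236) = -3045/4064 - 6349/92*1/4236 = -3045/4064 - 6349/389712 = -75779711/98986848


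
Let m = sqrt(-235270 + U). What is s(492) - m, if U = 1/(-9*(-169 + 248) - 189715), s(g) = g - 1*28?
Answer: 464 - I*sqrt(8531375203648946)/190426 ≈ 464.0 - 485.05*I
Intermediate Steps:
s(g) = -28 + g (s(g) = g - 28 = -28 + g)
U = -1/190426 (U = 1/(-9*79 - 189715) = 1/(-711 - 189715) = 1/(-190426) = -1/190426 ≈ -5.2514e-6)
m = I*sqrt(8531375203648946)/190426 (m = sqrt(-235270 - 1/190426) = sqrt(-44801525021/190426) = I*sqrt(8531375203648946)/190426 ≈ 485.05*I)
s(492) - m = (-28 + 492) - I*sqrt(8531375203648946)/190426 = 464 - I*sqrt(8531375203648946)/190426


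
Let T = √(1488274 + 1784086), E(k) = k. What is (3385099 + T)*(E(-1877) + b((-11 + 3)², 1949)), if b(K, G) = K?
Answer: -6137184487 - 3626*√818090 ≈ -6.1405e+9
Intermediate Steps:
T = 2*√818090 (T = √3272360 = 2*√818090 ≈ 1809.0)
(3385099 + T)*(E(-1877) + b((-11 + 3)², 1949)) = (3385099 + 2*√818090)*(-1877 + (-11 + 3)²) = (3385099 + 2*√818090)*(-1877 + (-8)²) = (3385099 + 2*√818090)*(-1877 + 64) = (3385099 + 2*√818090)*(-1813) = -6137184487 - 3626*√818090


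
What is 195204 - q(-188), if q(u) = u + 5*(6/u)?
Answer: 18366863/94 ≈ 1.9539e+5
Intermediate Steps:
q(u) = u + 30/u
195204 - q(-188) = 195204 - (-188 + 30/(-188)) = 195204 - (-188 + 30*(-1/188)) = 195204 - (-188 - 15/94) = 195204 - 1*(-17687/94) = 195204 + 17687/94 = 18366863/94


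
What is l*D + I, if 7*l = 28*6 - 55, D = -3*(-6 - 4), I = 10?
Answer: 3460/7 ≈ 494.29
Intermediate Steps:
D = 30 (D = -3*(-10) = 30)
l = 113/7 (l = (28*6 - 55)/7 = (168 - 55)/7 = (⅐)*113 = 113/7 ≈ 16.143)
l*D + I = (113/7)*30 + 10 = 3390/7 + 10 = 3460/7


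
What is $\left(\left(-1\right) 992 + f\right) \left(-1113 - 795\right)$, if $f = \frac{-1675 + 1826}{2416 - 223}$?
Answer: $\frac{1383493980}{731} \approx 1.8926 \cdot 10^{6}$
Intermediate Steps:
$f = \frac{151}{2193}$ ($f = \frac{151}{2416 + \left(-714 + 491\right)} = \frac{151}{2416 - 223} = \frac{151}{2193} \approx 0.068855$)
$\left(\left(-1\right) 992 + f\right) \left(-1113 - 795\right) = \left(\left(-1\right) 992 + \frac{151}{2193}\right) \left(-1113 - 795\right) = \left(-992 + \frac{151}{2193}\right) \left(-1908\right) = \left(- \frac{2175305}{2193}\right) \left(-1908\right) = \frac{1383493980}{731}$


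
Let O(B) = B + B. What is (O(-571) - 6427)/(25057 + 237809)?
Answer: -2523/87622 ≈ -0.028794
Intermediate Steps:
O(B) = 2*B
(O(-571) - 6427)/(25057 + 237809) = (2*(-571) - 6427)/(25057 + 237809) = (-1142 - 6427)/262866 = -7569*1/262866 = -2523/87622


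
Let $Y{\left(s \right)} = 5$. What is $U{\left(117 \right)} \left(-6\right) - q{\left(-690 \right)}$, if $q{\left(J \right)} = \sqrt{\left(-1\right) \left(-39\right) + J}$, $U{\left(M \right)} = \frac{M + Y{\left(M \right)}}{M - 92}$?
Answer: $- \frac{732}{25} - i \sqrt{651} \approx -29.28 - 25.515 i$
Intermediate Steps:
$U{\left(M \right)} = \frac{5 + M}{-92 + M}$ ($U{\left(M \right)} = \frac{M + 5}{M - 92} = \frac{5 + M}{-92 + M}$)
$q{\left(J \right)} = \sqrt{39 + J}$
$U{\left(117 \right)} \left(-6\right) - q{\left(-690 \right)} = \frac{5 + 117}{-92 + 117} \left(-6\right) - \sqrt{39 - 690} = \frac{1}{25} \cdot 122 \left(-6\right) - \sqrt{-651} = \frac{1}{25} \cdot 122 \left(-6\right) - i \sqrt{651} = \frac{122}{25} \left(-6\right) - i \sqrt{651} = - \frac{732}{25} - i \sqrt{651}$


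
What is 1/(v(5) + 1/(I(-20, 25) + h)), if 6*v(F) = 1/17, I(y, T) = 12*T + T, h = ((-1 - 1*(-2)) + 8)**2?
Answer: 10353/127 ≈ 81.520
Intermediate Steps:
h = 81 (h = ((-1 + 2) + 8)**2 = (1 + 8)**2 = 9**2 = 81)
I(y, T) = 13*T
v(F) = 1/102 (v(F) = (1/6)/17 = (1/6)*(1/17) = 1/102)
1/(v(5) + 1/(I(-20, 25) + h)) = 1/(1/102 + 1/(13*25 + 81)) = 1/(1/102 + 1/(325 + 81)) = 1/(1/102 + 1/406) = 1/(127/10353) = 10353/127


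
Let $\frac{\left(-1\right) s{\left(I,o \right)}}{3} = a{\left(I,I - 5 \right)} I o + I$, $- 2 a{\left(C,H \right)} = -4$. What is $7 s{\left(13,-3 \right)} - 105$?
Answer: $1260$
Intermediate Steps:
$a{\left(C,H \right)} = 2$ ($a{\left(C,H \right)} = \left(- \frac{1}{2}\right) \left(-4\right) = 2$)
$s{\left(I,o \right)} = - 3 I - 6 I o$ ($s{\left(I,o \right)} = - 3 \left(2 I o + I\right) = - 3 \left(I + 2 I o\right) = - 3 I - 6 I o$)
$7 s{\left(13,-3 \right)} - 105 = 7 \left(\left(-3\right) 13 \left(1 + 2 \left(-3\right)\right)\right) - 105 = 7 \left(\left(-3\right) 13 \left(1 - 6\right)\right) - 105 = 7 \left(\left(-3\right) 13 \left(-5\right)\right) - 105 = 7 \cdot 195 - 105 = 1365 - 105 = 1260$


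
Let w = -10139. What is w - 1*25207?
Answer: -35346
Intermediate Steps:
w - 1*25207 = -10139 - 1*25207 = -10139 - 25207 = -35346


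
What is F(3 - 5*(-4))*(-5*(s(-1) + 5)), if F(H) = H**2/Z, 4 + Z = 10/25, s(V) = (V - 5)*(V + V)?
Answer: 224825/18 ≈ 12490.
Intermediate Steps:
s(V) = 2*V*(-5 + V) (s(V) = (-5 + V)*(2*V) = 2*V*(-5 + V))
Z = -18/5 (Z = -4 + 10/25 = -4 + 10*(1/25) = -4 + 2/5 = -18/5 ≈ -3.6000)
F(H) = -5*H**2/18 (F(H) = H**2/(-18/5) = H**2*(-5/18) = -5*H**2/18)
F(3 - 5*(-4))*(-5*(s(-1) + 5)) = (-5*(3 - 5*(-4))**2/18)*(-5*(2*(-1)*(-5 - 1) + 5)) = (-5*(3 + 20)**2/18)*(-5*(2*(-1)*(-6) + 5)) = (-5/18*23**2)*(-5*(12 + 5)) = (-5/18*529)*(-5*17) = -2645/18*(-85) = 224825/18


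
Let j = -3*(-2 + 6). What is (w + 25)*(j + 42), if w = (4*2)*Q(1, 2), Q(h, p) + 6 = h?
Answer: -450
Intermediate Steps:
Q(h, p) = -6 + h
j = -12 (j = -3*4 = -12)
w = -40 (w = (4*2)*(-6 + 1) = 8*(-5) = -40)
(w + 25)*(j + 42) = (-40 + 25)*(-12 + 42) = -15*30 = -450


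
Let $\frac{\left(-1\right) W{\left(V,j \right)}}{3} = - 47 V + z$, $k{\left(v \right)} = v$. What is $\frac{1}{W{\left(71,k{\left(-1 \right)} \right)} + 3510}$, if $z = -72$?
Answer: $\frac{1}{13737} \approx 7.2796 \cdot 10^{-5}$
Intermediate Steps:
$W{\left(V,j \right)} = 216 + 141 V$ ($W{\left(V,j \right)} = - 3 \left(- 47 V - 72\right) = - 3 \left(-72 - 47 V\right) = 216 + 141 V$)
$\frac{1}{W{\left(71,k{\left(-1 \right)} \right)} + 3510} = \frac{1}{\left(216 + 141 \cdot 71\right) + 3510} = \frac{1}{\left(216 + 10011\right) + 3510} = \frac{1}{10227 + 3510} = \frac{1}{13737}$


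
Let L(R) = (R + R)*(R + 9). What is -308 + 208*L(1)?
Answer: 3852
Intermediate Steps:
L(R) = 2*R*(9 + R) (L(R) = (2*R)*(9 + R) = 2*R*(9 + R))
-308 + 208*L(1) = -308 + 208*(2*1*(9 + 1)) = -308 + 208*(2*1*10) = -308 + 208*20 = -308 + 4160 = 3852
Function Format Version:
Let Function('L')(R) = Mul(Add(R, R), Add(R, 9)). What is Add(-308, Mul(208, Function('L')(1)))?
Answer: 3852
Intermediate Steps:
Function('L')(R) = Mul(2, R, Add(9, R)) (Function('L')(R) = Mul(Mul(2, R), Add(9, R)) = Mul(2, R, Add(9, R)))
Add(-308, Mul(208, Function('L')(1))) = Add(-308, Mul(208, Mul(2, 1, Add(9, 1)))) = Add(-308, Mul(208, Mul(2, 1, 10))) = Add(-308, Mul(208, 20)) = Add(-308, 4160) = 3852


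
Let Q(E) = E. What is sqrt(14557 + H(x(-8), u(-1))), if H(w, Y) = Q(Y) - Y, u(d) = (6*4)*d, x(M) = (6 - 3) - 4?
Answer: sqrt(14557) ≈ 120.65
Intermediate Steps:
x(M) = -1 (x(M) = 3 - 4 = -1)
u(d) = 24*d
H(w, Y) = 0 (H(w, Y) = Y - Y = 0)
sqrt(14557 + H(x(-8), u(-1))) = sqrt(14557 + 0) = sqrt(14557)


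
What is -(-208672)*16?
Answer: 3338752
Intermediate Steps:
-(-208672)*16 = -13042*(-256) = 3338752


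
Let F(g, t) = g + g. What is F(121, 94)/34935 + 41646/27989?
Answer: 1461676348/977795715 ≈ 1.4949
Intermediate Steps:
F(g, t) = 2*g
F(121, 94)/34935 + 41646/27989 = (2*121)/34935 + 41646/27989 = 242*(1/34935) + 41646*(1/27989) = 242/34935 + 41646/27989 = 1461676348/977795715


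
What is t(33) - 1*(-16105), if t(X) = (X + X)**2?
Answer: 20461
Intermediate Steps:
t(X) = 4*X**2 (t(X) = (2*X)**2 = 4*X**2)
t(33) - 1*(-16105) = 4*33**2 - 1*(-16105) = 4*1089 + 16105 = 4356 + 16105 = 20461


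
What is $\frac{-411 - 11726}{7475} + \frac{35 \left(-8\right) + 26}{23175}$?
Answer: $- \frac{2265389}{1385865} \approx -1.6346$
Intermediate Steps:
$\frac{-411 - 11726}{7475} + \frac{35 \left(-8\right) + 26}{23175} = \left(-12137\right) \frac{1}{7475} + \left(-280 + 26\right) \frac{1}{23175} = - \frac{12137}{7475} - \frac{254}{23175} = - \frac{2265389}{1385865}$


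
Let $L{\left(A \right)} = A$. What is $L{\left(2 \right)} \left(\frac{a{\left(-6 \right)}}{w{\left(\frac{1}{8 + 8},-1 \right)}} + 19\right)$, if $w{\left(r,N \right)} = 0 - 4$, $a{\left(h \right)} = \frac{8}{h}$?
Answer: $\frac{116}{3} \approx 38.667$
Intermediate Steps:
$w{\left(r,N \right)} = -4$ ($w{\left(r,N \right)} = 0 - 4 = -4$)
$L{\left(2 \right)} \left(\frac{a{\left(-6 \right)}}{w{\left(\frac{1}{8 + 8},-1 \right)}} + 19\right) = 2 \left(\frac{8 \frac{1}{-6}}{-4} + 19\right) = 2 \left(8 \left(- \frac{1}{6}\right) \left(- \frac{1}{4}\right) + 19\right) = 2 \left(\left(- \frac{4}{3}\right) \left(- \frac{1}{4}\right) + 19\right) = 2 \left(\frac{1}{3} + 19\right) = 2 \cdot \frac{58}{3} = \frac{116}{3}$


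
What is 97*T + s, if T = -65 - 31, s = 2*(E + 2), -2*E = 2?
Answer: -9310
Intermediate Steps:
E = -1 (E = -½*2 = -1)
s = 2 (s = 2*(-1 + 2) = 2*1 = 2)
T = -96
97*T + s = 97*(-96) + 2 = -9312 + 2 = -9310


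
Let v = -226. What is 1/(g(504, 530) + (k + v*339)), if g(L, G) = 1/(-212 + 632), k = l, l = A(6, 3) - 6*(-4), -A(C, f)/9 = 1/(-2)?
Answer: -420/32165909 ≈ -1.3057e-5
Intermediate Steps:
A(C, f) = 9/2 (A(C, f) = -9/(-2) = -9*(-½) = 9/2)
l = 57/2 (l = 9/2 - 6*(-4) = 9/2 + 24 = 57/2 ≈ 28.500)
k = 57/2 ≈ 28.500
g(L, G) = 1/420
1/(g(504, 530) + (k + v*339)) = 1/(1/420 + (57/2 - 226*339)) = 1/(1/420 + (57/2 - 76614)) = 1/(1/420 - 153171/2) = 1/(-32165909/420) = -420/32165909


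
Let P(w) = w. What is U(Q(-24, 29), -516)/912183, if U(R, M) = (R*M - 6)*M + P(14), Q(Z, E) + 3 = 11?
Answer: 2133158/912183 ≈ 2.3385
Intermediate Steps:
Q(Z, E) = 8 (Q(Z, E) = -3 + 11 = 8)
U(R, M) = 14 + M*(-6 + M*R) (U(R, M) = (R*M - 6)*M + 14 = (M*R - 6)*M + 14 = (-6 + M*R)*M + 14 = M*(-6 + M*R) + 14 = 14 + M*(-6 + M*R))
U(Q(-24, 29), -516)/912183 = (14 - 6*(-516) + 8*(-516)**2)/912183 = (14 + 3096 + 8*266256)*(1/912183) = (14 + 3096 + 2130048)*(1/912183) = 2133158*(1/912183) = 2133158/912183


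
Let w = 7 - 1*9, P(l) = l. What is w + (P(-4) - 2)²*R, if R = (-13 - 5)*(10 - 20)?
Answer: 6478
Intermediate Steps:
w = -2 (w = 7 - 9 = -2)
R = 180 (R = -18*(-10) = 180)
w + (P(-4) - 2)²*R = -2 + (-4 - 2)²*180 = -2 + (-6)²*180 = -2 + 36*180 = -2 + 6480 = 6478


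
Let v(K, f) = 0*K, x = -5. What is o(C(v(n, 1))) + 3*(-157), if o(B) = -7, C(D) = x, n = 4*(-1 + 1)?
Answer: -478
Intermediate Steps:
n = 0 (n = 4*0 = 0)
v(K, f) = 0
C(D) = -5
o(C(v(n, 1))) + 3*(-157) = -7 + 3*(-157) = -7 - 471 = -478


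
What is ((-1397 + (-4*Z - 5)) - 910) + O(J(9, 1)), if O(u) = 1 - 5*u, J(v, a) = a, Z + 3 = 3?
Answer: -2316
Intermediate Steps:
Z = 0 (Z = -3 + 3 = 0)
((-1397 + (-4*Z - 5)) - 910) + O(J(9, 1)) = ((-1397 + (-4*0 - 5)) - 910) + (1 - 5*1) = ((-1397 + (0 - 5)) - 910) + (1 - 5) = ((-1397 - 5) - 910) - 4 = (-1402 - 910) - 4 = -2312 - 4 = -2316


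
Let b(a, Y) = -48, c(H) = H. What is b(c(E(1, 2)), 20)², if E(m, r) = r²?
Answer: 2304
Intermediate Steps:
b(c(E(1, 2)), 20)² = (-48)² = 2304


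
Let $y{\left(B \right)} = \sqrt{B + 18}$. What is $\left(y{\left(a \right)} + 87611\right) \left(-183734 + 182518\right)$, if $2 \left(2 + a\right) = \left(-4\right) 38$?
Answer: $-106534976 - 2432 i \sqrt{15} \approx -1.0653 \cdot 10^{8} - 9419.1 i$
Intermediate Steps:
$a = -78$ ($a = -2 + \frac{\left(-4\right) 38}{2} = -2 + \frac{1}{2} \left(-152\right) = -2 - 76 = -78$)
$y{\left(B \right)} = \sqrt{18 + B}$
$\left(y{\left(a \right)} + 87611\right) \left(-183734 + 182518\right) = \left(\sqrt{18 - 78} + 87611\right) \left(-183734 + 182518\right) = \left(\sqrt{-60} + 87611\right) \left(-1216\right) = \left(2 i \sqrt{15} + 87611\right) \left(-1216\right) = \left(87611 + 2 i \sqrt{15}\right) \left(-1216\right) = -106534976 - 2432 i \sqrt{15}$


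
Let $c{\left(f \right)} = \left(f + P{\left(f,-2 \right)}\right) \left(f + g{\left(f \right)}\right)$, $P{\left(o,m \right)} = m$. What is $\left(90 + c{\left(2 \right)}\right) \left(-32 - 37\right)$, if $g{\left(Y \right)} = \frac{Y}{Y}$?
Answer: $-6210$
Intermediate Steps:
$g{\left(Y \right)} = 1$
$c{\left(f \right)} = \left(1 + f\right) \left(-2 + f\right)$ ($c{\left(f \right)} = \left(f - 2\right) \left(f + 1\right) = \left(-2 + f\right) \left(1 + f\right) = \left(1 + f\right) \left(-2 + f\right)$)
$\left(90 + c{\left(2 \right)}\right) \left(-32 - 37\right) = \left(90 - \left(4 - 4\right)\right) \left(-32 - 37\right) = \left(90 - 0\right) \left(-69\right) = \left(90 + 0\right) \left(-69\right) = 90 \left(-69\right) = -6210$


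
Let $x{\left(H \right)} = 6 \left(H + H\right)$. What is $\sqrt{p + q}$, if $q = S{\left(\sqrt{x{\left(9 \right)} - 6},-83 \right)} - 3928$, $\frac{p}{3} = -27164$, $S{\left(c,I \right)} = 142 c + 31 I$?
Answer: $\sqrt{-87993 + 142 \sqrt{102}} \approx 294.21 i$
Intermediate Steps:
$x{\left(H \right)} = 12 H$ ($x{\left(H \right)} = 6 \cdot 2 H = 12 H$)
$S{\left(c,I \right)} = 31 I + 142 c$
$p = -81492$ ($p = 3 \left(-27164\right) = -81492$)
$q = -6501 + 142 \sqrt{102}$ ($q = \left(31 \left(-83\right) + 142 \sqrt{12 \cdot 9 - 6}\right) - 3928 = \left(-2573 + 142 \sqrt{108 - 6}\right) - 3928 = \left(-2573 + 142 \sqrt{102}\right) - 3928 = -6501 + 142 \sqrt{102} \approx -5066.9$)
$\sqrt{p + q} = \sqrt{-81492 - \left(6501 - 142 \sqrt{102}\right)} = \sqrt{-87993 + 142 \sqrt{102}}$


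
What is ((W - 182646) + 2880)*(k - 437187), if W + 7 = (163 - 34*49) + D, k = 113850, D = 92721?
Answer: 28633108035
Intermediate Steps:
W = 91211 (W = -7 + ((163 - 34*49) + 92721) = -7 + ((163 - 1666) + 92721) = -7 + (-1503 + 92721) = -7 + 91218 = 91211)
((W - 182646) + 2880)*(k - 437187) = ((91211 - 182646) + 2880)*(113850 - 437187) = (-91435 + 2880)*(-323337) = -88555*(-323337) = 28633108035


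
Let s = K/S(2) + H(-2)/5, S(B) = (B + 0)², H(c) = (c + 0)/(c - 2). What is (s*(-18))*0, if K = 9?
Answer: 0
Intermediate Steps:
H(c) = c/(-2 + c)
S(B) = B²
s = 47/20 (s = 9/(2²) - 2/(-2 - 2)/5 = 9/4 - 2/(-4)*(⅕) = 9*(¼) - 2*(-¼)*(⅕) = 9/4 + (½)*(⅕) = 9/4 + ⅒ = 47/20 ≈ 2.3500)
(s*(-18))*0 = ((47/20)*(-18))*0 = -423/10*0 = 0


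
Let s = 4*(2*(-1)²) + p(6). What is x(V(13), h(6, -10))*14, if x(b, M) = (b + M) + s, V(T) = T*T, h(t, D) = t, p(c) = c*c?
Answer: 3066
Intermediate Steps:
p(c) = c²
V(T) = T²
s = 44 (s = 4*(2*(-1)²) + 6² = 4*(2*1) + 36 = 4*2 + 36 = 8 + 36 = 44)
x(b, M) = 44 + M + b (x(b, M) = (b + M) + 44 = (M + b) + 44 = 44 + M + b)
x(V(13), h(6, -10))*14 = (44 + 6 + 13²)*14 = (44 + 6 + 169)*14 = 219*14 = 3066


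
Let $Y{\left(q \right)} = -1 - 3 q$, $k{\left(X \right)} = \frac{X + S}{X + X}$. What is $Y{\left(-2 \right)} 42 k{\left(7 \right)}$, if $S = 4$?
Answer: $165$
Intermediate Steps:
$k{\left(X \right)} = \frac{4 + X}{2 X}$ ($k{\left(X \right)} = \frac{X + 4}{X + X} = \frac{4 + X}{2 X}$)
$Y{\left(-2 \right)} 42 k{\left(7 \right)} = \left(-1 - -6\right) 42 \frac{4 + 7}{2 \cdot 7} = \left(-1 + 6\right) 42 \cdot \frac{1}{2} \cdot \frac{1}{7} \cdot 11 = 5 \cdot 42 \cdot \frac{11}{14} = 210 \cdot \frac{11}{14} = 165$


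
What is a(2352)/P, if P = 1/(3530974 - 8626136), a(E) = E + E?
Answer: -23967642048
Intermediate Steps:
a(E) = 2*E
P = -1/5095162 (P = 1/(-5095162) = -1/5095162 ≈ -1.9626e-7)
a(2352)/P = (2*2352)/(-1/5095162) = 4704*(-5095162) = -23967642048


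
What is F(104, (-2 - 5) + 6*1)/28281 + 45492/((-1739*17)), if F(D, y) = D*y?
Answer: -75860812/49180659 ≈ -1.5425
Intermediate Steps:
F(104, (-2 - 5) + 6*1)/28281 + 45492/((-1739*17)) = (104*((-2 - 5) + 6*1))/28281 + 45492/((-1739*17)) = (104*(-7 + 6))*(1/28281) + 45492/(-29563) = (104*(-1))*(1/28281) + 45492*(-1/29563) = -104*1/28281 - 2676/1739 = -104/28281 - 2676/1739 = -75860812/49180659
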